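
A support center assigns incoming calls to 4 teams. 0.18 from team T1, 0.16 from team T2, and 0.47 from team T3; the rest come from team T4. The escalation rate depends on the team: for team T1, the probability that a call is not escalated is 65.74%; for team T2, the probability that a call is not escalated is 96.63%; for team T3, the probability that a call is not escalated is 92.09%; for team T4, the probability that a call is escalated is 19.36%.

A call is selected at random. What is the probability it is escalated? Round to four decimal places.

0.1410

P(T4) = 1 − (0.18 + 0.16 + 0.47) = 0.19.
P(E|T1) = 1 − 0.6574 = 0.3426.
P(E|T2) = 1 − 0.9663 = 0.0337.
P(E|T3) = 1 − 0.9209 = 0.0791.
P(E) = P(E|T1)·P(T1) + P(E|T2)·P(T2) + P(E|T3)·P(T3) + P(E|T4)·P(T4)
      = 0.3426·0.18 + 0.0337·0.16 + 0.0791·0.47 + 0.1936·0.19
      = 0.061668 + 0.005392 + 0.037177 + 0.036784 = 0.141021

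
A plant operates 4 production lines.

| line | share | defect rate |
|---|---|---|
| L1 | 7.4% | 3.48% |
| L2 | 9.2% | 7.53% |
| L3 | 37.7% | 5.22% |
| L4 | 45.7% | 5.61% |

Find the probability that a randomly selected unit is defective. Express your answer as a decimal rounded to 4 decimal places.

By the law of total probability,
P(D) = P(D|L1)·P(L1) + P(D|L2)·P(L2) + P(D|L3)·P(L3) + P(D|L4)·P(L4)
      = 0.0348·0.074 + 0.0753·0.092 + 0.0522·0.377 + 0.0561·0.457
      = 0.0025752 + 0.0069276 + 0.0196794 + 0.0256377 = 0.0548199

0.0548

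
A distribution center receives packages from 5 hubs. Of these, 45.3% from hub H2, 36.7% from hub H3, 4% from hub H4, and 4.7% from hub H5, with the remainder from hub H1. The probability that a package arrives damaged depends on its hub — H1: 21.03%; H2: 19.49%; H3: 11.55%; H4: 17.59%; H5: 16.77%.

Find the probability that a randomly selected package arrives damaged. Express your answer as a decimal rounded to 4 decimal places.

P(H1) = 1 − (0.453 + 0.367 + 0.04 + 0.047) = 0.093.
By the law of total probability,
P(D) = P(D|H1)·P(H1) + P(D|H2)·P(H2) + P(D|H3)·P(H3) + P(D|H4)·P(H4) + P(D|H5)·P(H5)
      = 0.2103·0.093 + 0.1949·0.453 + 0.1155·0.367 + 0.1759·0.04 + 0.1677·0.047
      = 0.0195579 + 0.0882897 + 0.0423885 + 0.007036 + 0.0078819 = 0.165154

0.1652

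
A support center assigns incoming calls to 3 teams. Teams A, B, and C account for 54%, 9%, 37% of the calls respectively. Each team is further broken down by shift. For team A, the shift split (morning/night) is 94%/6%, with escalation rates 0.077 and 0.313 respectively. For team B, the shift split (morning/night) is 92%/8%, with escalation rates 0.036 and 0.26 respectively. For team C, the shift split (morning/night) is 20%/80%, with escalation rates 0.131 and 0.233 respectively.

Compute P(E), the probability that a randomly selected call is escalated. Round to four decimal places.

0.1327

P(E|A) = 0.94·0.077 + 0.06·0.313 = 0.07238 + 0.01878 = 0.09116
P(E|B) = 0.92·0.036 + 0.08·0.26 = 0.03312 + 0.0208 = 0.05392
P(E|C) = 0.2·0.131 + 0.8·0.233 = 0.0262 + 0.1864 = 0.2126
By total probability over the outer partition,
P(E) = 0.54·0.09116 + 0.09·0.05392 + 0.37·0.2126
      = 0.0492264 + 0.0048528 + 0.078662 = 0.1327412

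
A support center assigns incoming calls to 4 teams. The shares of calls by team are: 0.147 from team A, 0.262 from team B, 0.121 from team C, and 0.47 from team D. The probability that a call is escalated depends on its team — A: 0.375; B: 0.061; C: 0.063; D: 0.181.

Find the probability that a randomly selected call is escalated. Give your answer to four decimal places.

0.1638

P(E) = P(E|A)·P(A) + P(E|B)·P(B) + P(E|C)·P(C) + P(E|D)·P(D)
      = 0.375·0.147 + 0.061·0.262 + 0.063·0.121 + 0.181·0.47
      = 0.055125 + 0.015982 + 0.007623 + 0.08507 = 0.1638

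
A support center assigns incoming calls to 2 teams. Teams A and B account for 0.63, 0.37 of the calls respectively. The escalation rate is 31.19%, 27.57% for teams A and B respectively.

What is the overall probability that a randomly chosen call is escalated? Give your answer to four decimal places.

P(E) = P(E|A)·P(A) + P(E|B)·P(B)
      = 0.3119·0.63 + 0.2757·0.37
      = 0.196497 + 0.102009 = 0.298506

P(E) ≈ 0.2985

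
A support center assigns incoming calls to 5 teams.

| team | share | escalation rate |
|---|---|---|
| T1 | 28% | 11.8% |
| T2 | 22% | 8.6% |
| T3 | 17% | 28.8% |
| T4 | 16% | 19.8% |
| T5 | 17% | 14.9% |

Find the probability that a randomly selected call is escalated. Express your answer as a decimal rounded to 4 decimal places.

P(E) = P(E|T1)·P(T1) + P(E|T2)·P(T2) + P(E|T3)·P(T3) + P(E|T4)·P(T4) + P(E|T5)·P(T5)
      = 0.118·0.28 + 0.086·0.22 + 0.288·0.17 + 0.198·0.16 + 0.149·0.17
      = 0.03304 + 0.01892 + 0.04896 + 0.03168 + 0.02533 = 0.15793

P(E) ≈ 0.1579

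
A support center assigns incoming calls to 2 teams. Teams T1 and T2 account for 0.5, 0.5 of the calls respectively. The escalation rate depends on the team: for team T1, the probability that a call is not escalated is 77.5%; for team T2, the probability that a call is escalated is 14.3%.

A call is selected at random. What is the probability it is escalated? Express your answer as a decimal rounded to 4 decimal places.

P(E) ≈ 0.1840

P(E|T1) = 1 − 0.775 = 0.225.
P(E) = P(E|T1)·P(T1) + P(E|T2)·P(T2)
      = 0.225·0.5 + 0.143·0.5
      = 0.1125 + 0.0715 = 0.184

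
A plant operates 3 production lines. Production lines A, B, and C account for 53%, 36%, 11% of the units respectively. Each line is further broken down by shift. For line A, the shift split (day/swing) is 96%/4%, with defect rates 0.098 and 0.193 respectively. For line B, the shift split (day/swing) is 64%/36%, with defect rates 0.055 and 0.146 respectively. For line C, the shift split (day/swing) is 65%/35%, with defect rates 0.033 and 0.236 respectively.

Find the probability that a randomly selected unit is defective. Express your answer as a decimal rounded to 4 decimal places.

P(D|A) = 0.96·0.098 + 0.04·0.193 = 0.09408 + 0.00772 = 0.1018
P(D|B) = 0.64·0.055 + 0.36·0.146 = 0.0352 + 0.05256 = 0.08776
P(D|C) = 0.65·0.033 + 0.35·0.236 = 0.02145 + 0.0826 = 0.10405
By total probability over the outer partition,
P(D) = 0.53·0.1018 + 0.36·0.08776 + 0.11·0.10405
      = 0.053954 + 0.0315936 + 0.0114455 = 0.0969931

0.0970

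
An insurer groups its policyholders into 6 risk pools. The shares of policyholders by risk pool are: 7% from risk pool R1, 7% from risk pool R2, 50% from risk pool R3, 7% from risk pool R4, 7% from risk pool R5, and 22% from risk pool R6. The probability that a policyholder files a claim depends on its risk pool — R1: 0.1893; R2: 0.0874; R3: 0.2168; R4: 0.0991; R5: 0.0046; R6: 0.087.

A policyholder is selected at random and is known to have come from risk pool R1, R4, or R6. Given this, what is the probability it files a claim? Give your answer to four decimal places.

Let S = {R1, R4, R6}.
P(S) = 0.07 + 0.07 + 0.22 = 0.36.
P(C ∩ S) = 0.1893·0.07 + 0.0991·0.07 + 0.087·0.22 = 0.013251 + 0.006937 + 0.01914 = 0.039328.
P(C | S) = 0.039328 / 0.36 = 0.109244…

P(C|S) ≈ 0.1092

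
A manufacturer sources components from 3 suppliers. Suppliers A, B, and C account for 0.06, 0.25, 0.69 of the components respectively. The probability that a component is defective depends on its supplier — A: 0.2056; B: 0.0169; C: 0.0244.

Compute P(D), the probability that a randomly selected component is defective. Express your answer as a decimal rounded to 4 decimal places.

P(D) = P(D|A)·P(A) + P(D|B)·P(B) + P(D|C)·P(C)
      = 0.2056·0.06 + 0.0169·0.25 + 0.0244·0.69
      = 0.012336 + 0.004225 + 0.016836 = 0.033397

P(D) ≈ 0.0334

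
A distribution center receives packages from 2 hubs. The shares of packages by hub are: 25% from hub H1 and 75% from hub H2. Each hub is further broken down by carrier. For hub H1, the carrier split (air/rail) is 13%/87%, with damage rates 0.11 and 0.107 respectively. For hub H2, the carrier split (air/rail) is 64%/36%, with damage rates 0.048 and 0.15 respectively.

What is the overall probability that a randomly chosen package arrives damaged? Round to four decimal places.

P(D) ≈ 0.0904

P(D|H1) = 0.13·0.11 + 0.87·0.107 = 0.0143 + 0.09309 = 0.10739
P(D|H2) = 0.64·0.048 + 0.36·0.15 = 0.03072 + 0.054 = 0.08472
Then overall,
P(D) = 0.25·0.10739 + 0.75·0.08472
      = 0.0268475 + 0.06354 = 0.0903875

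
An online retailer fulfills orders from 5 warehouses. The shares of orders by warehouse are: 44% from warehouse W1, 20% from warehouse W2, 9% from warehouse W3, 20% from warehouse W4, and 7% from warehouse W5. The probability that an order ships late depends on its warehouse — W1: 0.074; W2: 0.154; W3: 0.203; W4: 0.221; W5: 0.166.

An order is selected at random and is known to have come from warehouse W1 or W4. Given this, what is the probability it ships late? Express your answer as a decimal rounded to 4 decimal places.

P(L|S) ≈ 0.1199

Let S = {W1, W4}.
P(S) = 0.44 + 0.2 = 0.64.
P(L ∩ S) = 0.074·0.44 + 0.221·0.2 = 0.03256 + 0.0442 = 0.07676.
P(L | S) = 0.07676 / 0.64 = 0.119938…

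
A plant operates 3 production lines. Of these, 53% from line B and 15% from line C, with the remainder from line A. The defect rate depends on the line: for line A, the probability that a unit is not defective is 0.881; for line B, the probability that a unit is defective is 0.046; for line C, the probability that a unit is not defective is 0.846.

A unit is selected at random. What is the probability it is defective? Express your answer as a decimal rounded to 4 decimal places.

P(A) = 1 − (0.53 + 0.15) = 0.32.
P(D|A) = 1 − 0.881 = 0.119.
P(D|C) = 1 − 0.846 = 0.154.
P(D) = P(D|A)·P(A) + P(D|B)·P(B) + P(D|C)·P(C)
      = 0.119·0.32 + 0.046·0.53 + 0.154·0.15
      = 0.03808 + 0.02438 + 0.0231 = 0.08556

P(D) ≈ 0.0856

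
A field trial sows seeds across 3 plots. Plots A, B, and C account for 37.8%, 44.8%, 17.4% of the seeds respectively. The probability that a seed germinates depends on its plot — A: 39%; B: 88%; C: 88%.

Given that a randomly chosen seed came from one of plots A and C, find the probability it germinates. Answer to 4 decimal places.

P(G|S) ≈ 0.5445

Let S = {A, C}.
P(S) = 0.378 + 0.174 = 0.552.
P(G ∩ S) = 0.39·0.378 + 0.88·0.174 = 0.14742 + 0.15312 = 0.30054.
P(G | S) = 0.30054 / 0.552 = 0.544457…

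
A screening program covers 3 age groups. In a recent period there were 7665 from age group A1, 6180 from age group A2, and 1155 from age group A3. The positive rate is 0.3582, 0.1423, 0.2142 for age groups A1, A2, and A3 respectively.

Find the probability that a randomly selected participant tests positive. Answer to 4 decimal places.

Total: 7665 + 6180 + 1155 = 15000.
P(A1) = 7665/15000 = 0.511. P(A2) = 6180/15000 = 0.412. P(A3) = 1155/15000 = 0.077.
P(T) = P(T|A1)·P(A1) + P(T|A2)·P(A2) + P(T|A3)·P(A3)
      = 0.3582·0.511 + 0.1423·0.412 + 0.2142·0.077
      = 0.1830402 + 0.0586276 + 0.0164934 = 0.2581612

P(T) ≈ 0.2582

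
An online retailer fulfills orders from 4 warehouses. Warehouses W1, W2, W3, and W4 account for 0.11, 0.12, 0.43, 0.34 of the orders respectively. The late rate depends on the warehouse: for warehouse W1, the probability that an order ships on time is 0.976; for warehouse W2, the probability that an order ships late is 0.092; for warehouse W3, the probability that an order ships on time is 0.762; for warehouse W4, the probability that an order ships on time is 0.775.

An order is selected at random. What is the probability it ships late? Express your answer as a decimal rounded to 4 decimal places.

0.1925

P(L|W1) = 1 − 0.976 = 0.024.
P(L|W3) = 1 − 0.762 = 0.238.
P(L|W4) = 1 − 0.775 = 0.225.
Summing over the partition,
P(L) = P(L|W1)·P(W1) + P(L|W2)·P(W2) + P(L|W3)·P(W3) + P(L|W4)·P(W4)
      = 0.024·0.11 + 0.092·0.12 + 0.238·0.43 + 0.225·0.34
      = 0.00264 + 0.01104 + 0.10234 + 0.0765 = 0.19252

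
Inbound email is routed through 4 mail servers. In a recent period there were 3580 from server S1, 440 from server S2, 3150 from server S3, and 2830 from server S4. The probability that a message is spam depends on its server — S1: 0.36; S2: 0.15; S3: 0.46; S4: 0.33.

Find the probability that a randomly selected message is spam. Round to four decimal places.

Total: 3580 + 440 + 3150 + 2830 = 10000.
P(S1) = 3580/10000 = 0.358. P(S2) = 440/10000 = 0.044. P(S3) = 3150/10000 = 0.315. P(S4) = 2830/10000 = 0.283.
P(S) = P(S|S1)·P(S1) + P(S|S2)·P(S2) + P(S|S3)·P(S3) + P(S|S4)·P(S4)
      = 0.36·0.358 + 0.15·0.044 + 0.46·0.315 + 0.33·0.283
      = 0.12888 + 0.0066 + 0.1449 + 0.09339 = 0.37377

P(S) ≈ 0.3738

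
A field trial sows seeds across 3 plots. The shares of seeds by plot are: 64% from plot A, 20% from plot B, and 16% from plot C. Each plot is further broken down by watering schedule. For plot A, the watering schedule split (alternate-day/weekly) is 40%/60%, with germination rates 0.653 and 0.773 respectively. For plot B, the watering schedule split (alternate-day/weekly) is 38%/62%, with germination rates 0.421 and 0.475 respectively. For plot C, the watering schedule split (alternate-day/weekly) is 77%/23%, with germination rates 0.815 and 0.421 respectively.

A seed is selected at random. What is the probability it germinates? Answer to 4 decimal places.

0.6708

P(G|A) = 0.4·0.653 + 0.6·0.773 = 0.2612 + 0.4638 = 0.725
P(G|B) = 0.38·0.421 + 0.62·0.475 = 0.15998 + 0.2945 = 0.45448
P(G|C) = 0.77·0.815 + 0.23·0.421 = 0.62755 + 0.09683 = 0.72438
Then overall,
P(G) = 0.64·0.725 + 0.2·0.45448 + 0.16·0.72438
      = 0.464 + 0.090896 + 0.1159008 = 0.6707968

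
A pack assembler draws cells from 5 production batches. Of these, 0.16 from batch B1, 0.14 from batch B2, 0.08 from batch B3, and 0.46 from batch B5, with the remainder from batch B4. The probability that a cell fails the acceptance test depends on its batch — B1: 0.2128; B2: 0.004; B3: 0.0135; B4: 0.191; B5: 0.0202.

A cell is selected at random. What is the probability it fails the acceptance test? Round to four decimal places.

P(B4) = 1 − (0.16 + 0.14 + 0.08 + 0.46) = 0.16.
By the law of total probability,
P(F) = P(F|B1)·P(B1) + P(F|B2)·P(B2) + P(F|B3)·P(B3) + P(F|B4)·P(B4) + P(F|B5)·P(B5)
      = 0.2128·0.16 + 0.004·0.14 + 0.0135·0.08 + 0.191·0.16 + 0.0202·0.46
      = 0.034048 + 0.00056 + 0.00108 + 0.03056 + 0.009292 = 0.07554

0.0755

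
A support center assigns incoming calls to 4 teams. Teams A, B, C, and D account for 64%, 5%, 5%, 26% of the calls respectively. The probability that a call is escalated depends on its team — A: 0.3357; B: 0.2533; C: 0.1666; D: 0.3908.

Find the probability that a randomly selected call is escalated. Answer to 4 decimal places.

P(E) = P(E|A)·P(A) + P(E|B)·P(B) + P(E|C)·P(C) + P(E|D)·P(D)
      = 0.3357·0.64 + 0.2533·0.05 + 0.1666·0.05 + 0.3908·0.26
      = 0.214848 + 0.012665 + 0.00833 + 0.101608 = 0.337451

0.3375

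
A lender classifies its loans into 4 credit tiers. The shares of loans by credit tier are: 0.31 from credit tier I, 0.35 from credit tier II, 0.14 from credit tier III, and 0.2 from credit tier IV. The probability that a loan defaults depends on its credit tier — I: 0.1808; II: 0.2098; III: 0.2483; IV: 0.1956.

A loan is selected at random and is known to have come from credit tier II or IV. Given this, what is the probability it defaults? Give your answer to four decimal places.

Let S = {II, IV}.
P(S) = 0.35 + 0.2 = 0.55.
P(D ∩ S) = 0.2098·0.35 + 0.1956·0.2 = 0.07343 + 0.03912 = 0.11255.
P(D | S) = 0.11255 / 0.55 = 0.204636…

0.2046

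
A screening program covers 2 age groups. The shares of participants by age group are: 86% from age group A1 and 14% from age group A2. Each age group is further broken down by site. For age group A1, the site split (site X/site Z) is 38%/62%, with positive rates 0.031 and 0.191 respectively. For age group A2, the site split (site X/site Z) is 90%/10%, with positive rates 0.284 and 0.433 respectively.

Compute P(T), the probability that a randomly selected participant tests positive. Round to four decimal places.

P(T|A1) = 0.38·0.031 + 0.62·0.191 = 0.01178 + 0.11842 = 0.1302
P(T|A2) = 0.9·0.284 + 0.1·0.433 = 0.2556 + 0.0433 = 0.2989
Then overall,
P(T) = 0.86·0.1302 + 0.14·0.2989
      = 0.111972 + 0.041846 = 0.153818

0.1538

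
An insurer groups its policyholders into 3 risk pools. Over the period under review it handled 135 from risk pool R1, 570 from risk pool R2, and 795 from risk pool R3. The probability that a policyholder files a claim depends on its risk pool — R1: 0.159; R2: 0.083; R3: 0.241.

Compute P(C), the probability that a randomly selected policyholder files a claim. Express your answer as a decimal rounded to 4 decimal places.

Total: 135 + 570 + 795 = 1500.
P(R1) = 135/1500 = 0.09. P(R2) = 570/1500 = 0.38. P(R3) = 795/1500 = 0.53.
P(C) = P(C|R1)·P(R1) + P(C|R2)·P(R2) + P(C|R3)·P(R3)
      = 0.159·0.09 + 0.083·0.38 + 0.241·0.53
      = 0.01431 + 0.03154 + 0.12773 = 0.17358

P(C) ≈ 0.1736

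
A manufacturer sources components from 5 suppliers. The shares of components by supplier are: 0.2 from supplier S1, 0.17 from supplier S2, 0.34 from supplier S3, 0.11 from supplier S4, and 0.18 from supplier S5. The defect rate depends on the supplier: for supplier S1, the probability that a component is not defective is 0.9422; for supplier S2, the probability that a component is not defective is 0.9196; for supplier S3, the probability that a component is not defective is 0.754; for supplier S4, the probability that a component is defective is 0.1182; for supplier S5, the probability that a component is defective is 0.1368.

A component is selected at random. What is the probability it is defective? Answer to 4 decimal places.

P(D|S1) = 1 − 0.9422 = 0.0578.
P(D|S2) = 1 − 0.9196 = 0.0804.
P(D|S3) = 1 − 0.754 = 0.246.
Summing over the partition,
P(D) = P(D|S1)·P(S1) + P(D|S2)·P(S2) + P(D|S3)·P(S3) + P(D|S4)·P(S4) + P(D|S5)·P(S5)
      = 0.0578·0.2 + 0.0804·0.17 + 0.246·0.34 + 0.1182·0.11 + 0.1368·0.18
      = 0.01156 + 0.013668 + 0.08364 + 0.013002 + 0.024624 = 0.146494

P(D) ≈ 0.1465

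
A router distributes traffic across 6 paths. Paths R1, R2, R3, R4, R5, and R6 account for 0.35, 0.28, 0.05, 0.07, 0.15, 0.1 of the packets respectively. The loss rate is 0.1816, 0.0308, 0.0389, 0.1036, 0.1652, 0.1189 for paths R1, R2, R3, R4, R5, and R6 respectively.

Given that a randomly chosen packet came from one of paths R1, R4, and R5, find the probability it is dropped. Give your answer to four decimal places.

Let S = {R1, R4, R5}.
P(S) = 0.35 + 0.07 + 0.15 = 0.57.
P(L ∩ S) = 0.1816·0.35 + 0.1036·0.07 + 0.1652·0.15 = 0.06356 + 0.007252 + 0.02478 = 0.095592.
P(L | S) = 0.095592 / 0.57 = 0.167705…

0.1677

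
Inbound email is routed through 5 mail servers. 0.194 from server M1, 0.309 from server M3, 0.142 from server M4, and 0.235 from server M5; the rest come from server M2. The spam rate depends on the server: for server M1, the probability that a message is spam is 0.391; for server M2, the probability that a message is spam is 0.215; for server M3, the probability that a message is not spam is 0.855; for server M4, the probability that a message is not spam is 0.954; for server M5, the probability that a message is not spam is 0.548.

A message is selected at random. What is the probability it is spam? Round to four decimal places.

P(M2) = 1 − (0.194 + 0.309 + 0.142 + 0.235) = 0.12.
P(S|M3) = 1 − 0.855 = 0.145.
P(S|M4) = 1 − 0.954 = 0.046.
P(S|M5) = 1 − 0.548 = 0.452.
P(S) = P(S|M1)·P(M1) + P(S|M2)·P(M2) + P(S|M3)·P(M3) + P(S|M4)·P(M4) + P(S|M5)·P(M5)
      = 0.391·0.194 + 0.215·0.12 + 0.145·0.309 + 0.046·0.142 + 0.452·0.235
      = 0.075854 + 0.0258 + 0.044805 + 0.006532 + 0.10622 = 0.259211

0.2592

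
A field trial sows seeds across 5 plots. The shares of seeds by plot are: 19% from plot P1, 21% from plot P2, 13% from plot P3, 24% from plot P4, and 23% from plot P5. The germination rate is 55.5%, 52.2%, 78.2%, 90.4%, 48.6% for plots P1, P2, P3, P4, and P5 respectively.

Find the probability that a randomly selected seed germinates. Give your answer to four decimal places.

0.6455

Using total probability over the partition,
P(G) = P(G|P1)·P(P1) + P(G|P2)·P(P2) + P(G|P3)·P(P3) + P(G|P4)·P(P4) + P(G|P5)·P(P5)
      = 0.555·0.19 + 0.522·0.21 + 0.782·0.13 + 0.904·0.24 + 0.486·0.23
      = 0.10545 + 0.10962 + 0.10166 + 0.21696 + 0.11178 = 0.64547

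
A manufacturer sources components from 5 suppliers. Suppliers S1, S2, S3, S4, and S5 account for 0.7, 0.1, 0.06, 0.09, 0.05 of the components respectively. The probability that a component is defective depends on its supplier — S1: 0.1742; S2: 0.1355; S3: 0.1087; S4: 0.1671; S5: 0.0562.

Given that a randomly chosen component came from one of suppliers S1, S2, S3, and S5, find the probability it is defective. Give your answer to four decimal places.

P(D|S) ≈ 0.1591

Let S = {S1, S2, S3, S5}.
P(S) = 0.7 + 0.1 + 0.06 + 0.05 = 0.91.
P(D ∩ S) = 0.1742·0.7 + 0.1355·0.1 + 0.1087·0.06 + 0.0562·0.05 = 0.12194 + 0.01355 + 0.006522 + 0.00281 = 0.144822.
P(D | S) = 0.144822 / 0.91 = 0.159145…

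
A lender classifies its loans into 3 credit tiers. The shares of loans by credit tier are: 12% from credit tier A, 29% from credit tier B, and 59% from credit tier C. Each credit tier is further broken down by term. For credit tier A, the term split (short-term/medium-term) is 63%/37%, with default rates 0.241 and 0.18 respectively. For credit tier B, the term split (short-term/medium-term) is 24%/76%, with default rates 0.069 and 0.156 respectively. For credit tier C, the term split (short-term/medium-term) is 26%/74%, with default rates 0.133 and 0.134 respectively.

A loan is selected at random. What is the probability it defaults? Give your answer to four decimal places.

P(D|A) = 0.63·0.241 + 0.37·0.18 = 0.15183 + 0.0666 = 0.21843
P(D|B) = 0.24·0.069 + 0.76·0.156 = 0.01656 + 0.11856 = 0.13512
P(D|C) = 0.26·0.133 + 0.74·0.134 = 0.03458 + 0.09916 = 0.13374
By total probability over the outer partition,
P(D) = 0.12·0.21843 + 0.29·0.13512 + 0.59·0.13374
      = 0.0262116 + 0.0391848 + 0.0789066 = 0.144303

0.1443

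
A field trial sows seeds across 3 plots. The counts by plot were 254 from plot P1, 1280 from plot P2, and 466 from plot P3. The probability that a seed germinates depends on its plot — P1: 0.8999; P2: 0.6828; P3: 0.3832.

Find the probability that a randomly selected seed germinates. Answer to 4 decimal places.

Total: 254 + 1280 + 466 = 2000.
P(P1) = 254/2000 = 0.127. P(P2) = 1280/2000 = 0.64. P(P3) = 466/2000 = 0.233.
P(G) = P(G|P1)·P(P1) + P(G|P2)·P(P2) + P(G|P3)·P(P3)
      = 0.8999·0.127 + 0.6828·0.64 + 0.3832·0.233
      = 0.1142873 + 0.436992 + 0.0892856 = 0.6405649

P(G) ≈ 0.6406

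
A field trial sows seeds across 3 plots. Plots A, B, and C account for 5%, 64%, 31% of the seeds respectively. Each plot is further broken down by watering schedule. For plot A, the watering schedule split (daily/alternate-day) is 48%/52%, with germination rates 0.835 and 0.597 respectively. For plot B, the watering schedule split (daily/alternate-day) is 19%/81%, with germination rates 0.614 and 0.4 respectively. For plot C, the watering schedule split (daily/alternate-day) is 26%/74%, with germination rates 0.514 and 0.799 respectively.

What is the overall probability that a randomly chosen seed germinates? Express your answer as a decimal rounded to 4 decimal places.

P(G) ≈ 0.5423

P(G|A) = 0.48·0.835 + 0.52·0.597 = 0.4008 + 0.31044 = 0.71124
P(G|B) = 0.19·0.614 + 0.81·0.4 = 0.11666 + 0.324 = 0.44066
P(G|C) = 0.26·0.514 + 0.74·0.799 = 0.13364 + 0.59126 = 0.7249
Then overall,
P(G) = 0.05·0.71124 + 0.64·0.44066 + 0.31·0.7249
      = 0.035562 + 0.2820224 + 0.224719 = 0.5423034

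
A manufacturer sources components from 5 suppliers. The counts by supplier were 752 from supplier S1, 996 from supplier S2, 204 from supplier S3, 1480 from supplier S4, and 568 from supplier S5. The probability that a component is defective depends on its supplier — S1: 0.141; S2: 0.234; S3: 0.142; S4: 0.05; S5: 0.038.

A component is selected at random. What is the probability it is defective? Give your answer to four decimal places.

P(D) ≈ 0.1159

Total: 752 + 996 + 204 + 1480 + 568 = 4000.
P(S1) = 752/4000 = 0.188. P(S2) = 996/4000 = 0.249. P(S3) = 204/4000 = 0.051. P(S4) = 1480/4000 = 0.37. P(S5) = 568/4000 = 0.142.
P(D) = P(D|S1)·P(S1) + P(D|S2)·P(S2) + P(D|S3)·P(S3) + P(D|S4)·P(S4) + P(D|S5)·P(S5)
      = 0.141·0.188 + 0.234·0.249 + 0.142·0.051 + 0.05·0.37 + 0.038·0.142
      = 0.026508 + 0.058266 + 0.007242 + 0.0185 + 0.005396 = 0.115912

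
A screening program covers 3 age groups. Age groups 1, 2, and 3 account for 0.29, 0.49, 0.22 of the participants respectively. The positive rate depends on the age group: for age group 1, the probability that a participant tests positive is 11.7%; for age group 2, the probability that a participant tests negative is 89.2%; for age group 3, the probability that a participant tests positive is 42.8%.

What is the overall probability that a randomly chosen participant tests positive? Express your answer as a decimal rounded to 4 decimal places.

0.1810

P(T|2) = 1 − 0.892 = 0.108.
P(T) = P(T|1)·P(1) + P(T|2)·P(2) + P(T|3)·P(3)
      = 0.117·0.29 + 0.108·0.49 + 0.428·0.22
      = 0.03393 + 0.05292 + 0.09416 = 0.18101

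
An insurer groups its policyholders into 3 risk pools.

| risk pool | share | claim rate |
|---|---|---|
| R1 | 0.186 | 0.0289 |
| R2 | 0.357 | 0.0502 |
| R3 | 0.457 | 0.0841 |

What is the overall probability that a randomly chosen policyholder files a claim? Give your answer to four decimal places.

P(C) = P(C|R1)·P(R1) + P(C|R2)·P(R2) + P(C|R3)·P(R3)
      = 0.0289·0.186 + 0.0502·0.357 + 0.0841·0.457
      = 0.0053754 + 0.0179214 + 0.0384337 = 0.0617305

P(C) ≈ 0.0617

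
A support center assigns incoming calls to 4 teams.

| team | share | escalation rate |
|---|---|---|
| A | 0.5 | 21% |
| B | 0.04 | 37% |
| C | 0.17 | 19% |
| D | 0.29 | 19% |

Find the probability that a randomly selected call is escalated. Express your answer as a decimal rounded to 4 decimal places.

0.2072

Using total probability over the partition,
P(E) = P(E|A)·P(A) + P(E|B)·P(B) + P(E|C)·P(C) + P(E|D)·P(D)
      = 0.21·0.5 + 0.37·0.04 + 0.19·0.17 + 0.19·0.29
      = 0.105 + 0.0148 + 0.0323 + 0.0551 = 0.2072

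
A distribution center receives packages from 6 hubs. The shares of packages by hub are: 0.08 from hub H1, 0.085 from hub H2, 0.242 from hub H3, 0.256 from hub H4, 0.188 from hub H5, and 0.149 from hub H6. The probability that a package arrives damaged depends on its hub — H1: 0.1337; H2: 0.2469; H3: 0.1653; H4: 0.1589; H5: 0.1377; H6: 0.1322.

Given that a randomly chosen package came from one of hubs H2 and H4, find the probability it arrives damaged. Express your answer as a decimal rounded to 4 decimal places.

0.1808

Let S = {H2, H4}.
P(S) = 0.085 + 0.256 = 0.341.
P(D ∩ S) = 0.2469·0.085 + 0.1589·0.256 = 0.0209865 + 0.0406784 = 0.0616649.
P(D | S) = 0.0616649 / 0.341 = 0.180835…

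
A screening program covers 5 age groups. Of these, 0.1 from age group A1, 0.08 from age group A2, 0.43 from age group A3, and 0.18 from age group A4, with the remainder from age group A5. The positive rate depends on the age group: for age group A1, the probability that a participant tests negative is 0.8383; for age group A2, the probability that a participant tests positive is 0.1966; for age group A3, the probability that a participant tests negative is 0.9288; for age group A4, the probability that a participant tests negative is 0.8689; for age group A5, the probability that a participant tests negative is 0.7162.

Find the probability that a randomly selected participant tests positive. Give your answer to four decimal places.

P(A5) = 1 − (0.1 + 0.08 + 0.43 + 0.18) = 0.21.
P(T|A1) = 1 − 0.8383 = 0.1617.
P(T|A3) = 1 − 0.9288 = 0.0712.
P(T|A4) = 1 − 0.8689 = 0.1311.
P(T|A5) = 1 − 0.7162 = 0.2838.
P(T) = P(T|A1)·P(A1) + P(T|A2)·P(A2) + P(T|A3)·P(A3) + P(T|A4)·P(A4) + P(T|A5)·P(A5)
      = 0.1617·0.1 + 0.1966·0.08 + 0.0712·0.43 + 0.1311·0.18 + 0.2838·0.21
      = 0.01617 + 0.015728 + 0.030616 + 0.023598 + 0.059598 = 0.14571

P(T) ≈ 0.1457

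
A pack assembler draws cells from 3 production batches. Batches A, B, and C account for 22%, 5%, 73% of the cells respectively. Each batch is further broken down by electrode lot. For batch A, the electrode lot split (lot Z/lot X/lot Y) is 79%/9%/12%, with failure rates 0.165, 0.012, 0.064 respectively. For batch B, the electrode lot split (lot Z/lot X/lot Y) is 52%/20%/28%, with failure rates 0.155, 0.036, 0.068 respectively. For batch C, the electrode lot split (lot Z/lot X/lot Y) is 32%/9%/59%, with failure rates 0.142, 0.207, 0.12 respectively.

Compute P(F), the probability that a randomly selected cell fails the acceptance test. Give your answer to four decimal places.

0.1344

P(F|A) = 0.79·0.165 + 0.09·0.012 + 0.12·0.064 = 0.13035 + 0.00108 + 0.00768 = 0.13911
P(F|B) = 0.52·0.155 + 0.2·0.036 + 0.28·0.068 = 0.0806 + 0.0072 + 0.01904 = 0.10684
P(F|C) = 0.32·0.142 + 0.09·0.207 + 0.59·0.12 = 0.04544 + 0.01863 + 0.0708 = 0.13487
Then overall,
P(F) = 0.22·0.13911 + 0.05·0.10684 + 0.73·0.13487
      = 0.0306042 + 0.005342 + 0.0984551 = 0.1344013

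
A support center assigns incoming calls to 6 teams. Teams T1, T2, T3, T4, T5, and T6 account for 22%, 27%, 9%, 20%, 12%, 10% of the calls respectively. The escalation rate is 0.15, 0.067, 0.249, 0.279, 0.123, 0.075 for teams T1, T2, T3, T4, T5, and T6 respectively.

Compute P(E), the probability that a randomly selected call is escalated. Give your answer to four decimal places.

P(E) = P(E|T1)·P(T1) + P(E|T2)·P(T2) + P(E|T3)·P(T3) + P(E|T4)·P(T4) + P(E|T5)·P(T5) + P(E|T6)·P(T6)
      = 0.15·0.22 + 0.067·0.27 + 0.249·0.09 + 0.279·0.2 + 0.123·0.12 + 0.075·0.1
      = 0.033 + 0.01809 + 0.02241 + 0.0558 + 0.01476 + 0.0075 = 0.15156

P(E) ≈ 0.1516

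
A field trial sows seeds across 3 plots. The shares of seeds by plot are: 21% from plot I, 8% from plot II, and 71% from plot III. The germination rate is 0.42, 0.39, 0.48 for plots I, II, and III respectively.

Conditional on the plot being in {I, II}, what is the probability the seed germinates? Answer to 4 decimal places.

P(G|S) ≈ 0.4117

Let S = {I, II}.
P(S) = 0.21 + 0.08 = 0.29.
P(G ∩ S) = 0.42·0.21 + 0.39·0.08 = 0.0882 + 0.0312 = 0.1194.
P(G | S) = 0.1194 / 0.29 = 0.411724…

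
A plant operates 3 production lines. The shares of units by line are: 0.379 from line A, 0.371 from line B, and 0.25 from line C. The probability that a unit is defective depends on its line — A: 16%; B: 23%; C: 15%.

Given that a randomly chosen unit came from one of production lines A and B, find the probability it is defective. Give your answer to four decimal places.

0.1946

Let S = {A, B}.
P(S) = 0.379 + 0.371 = 0.75.
P(D ∩ S) = 0.16·0.379 + 0.23·0.371 = 0.06064 + 0.08533 = 0.14597.
P(D | S) = 0.14597 / 0.75 = 0.194627…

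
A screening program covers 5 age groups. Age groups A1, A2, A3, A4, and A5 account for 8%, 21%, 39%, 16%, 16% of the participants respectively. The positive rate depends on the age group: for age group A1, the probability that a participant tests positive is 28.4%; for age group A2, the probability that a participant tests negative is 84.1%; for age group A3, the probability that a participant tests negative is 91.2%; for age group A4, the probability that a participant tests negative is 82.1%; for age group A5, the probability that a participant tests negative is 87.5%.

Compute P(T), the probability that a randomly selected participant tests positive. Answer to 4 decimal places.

P(T) ≈ 0.1391

P(T|A2) = 1 − 0.841 = 0.159.
P(T|A3) = 1 − 0.912 = 0.088.
P(T|A4) = 1 − 0.821 = 0.179.
P(T|A5) = 1 − 0.875 = 0.125.
Using total probability over the partition,
P(T) = P(T|A1)·P(A1) + P(T|A2)·P(A2) + P(T|A3)·P(A3) + P(T|A4)·P(A4) + P(T|A5)·P(A5)
      = 0.284·0.08 + 0.159·0.21 + 0.088·0.39 + 0.179·0.16 + 0.125·0.16
      = 0.02272 + 0.03339 + 0.03432 + 0.02864 + 0.02 = 0.13907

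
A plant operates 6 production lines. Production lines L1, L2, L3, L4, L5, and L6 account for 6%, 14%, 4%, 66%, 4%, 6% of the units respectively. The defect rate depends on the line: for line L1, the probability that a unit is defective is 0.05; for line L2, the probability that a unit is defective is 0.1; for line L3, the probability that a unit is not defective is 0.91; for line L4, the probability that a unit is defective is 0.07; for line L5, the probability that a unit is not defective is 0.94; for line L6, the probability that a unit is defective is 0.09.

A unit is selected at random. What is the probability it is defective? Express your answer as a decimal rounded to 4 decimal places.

0.0746

P(D|L3) = 1 − 0.91 = 0.09.
P(D|L5) = 1 − 0.94 = 0.06.
P(D) = P(D|L1)·P(L1) + P(D|L2)·P(L2) + P(D|L3)·P(L3) + P(D|L4)·P(L4) + P(D|L5)·P(L5) + P(D|L6)·P(L6)
      = 0.05·0.06 + 0.1·0.14 + 0.09·0.04 + 0.07·0.66 + 0.06·0.04 + 0.09·0.06
      = 0.003 + 0.014 + 0.0036 + 0.0462 + 0.0024 + 0.0054 = 0.0746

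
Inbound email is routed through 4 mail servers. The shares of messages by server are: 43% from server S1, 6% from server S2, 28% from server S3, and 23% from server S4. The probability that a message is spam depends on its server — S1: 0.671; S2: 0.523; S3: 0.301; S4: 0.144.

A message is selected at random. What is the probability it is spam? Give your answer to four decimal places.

P(S) ≈ 0.4373

P(S) = P(S|S1)·P(S1) + P(S|S2)·P(S2) + P(S|S3)·P(S3) + P(S|S4)·P(S4)
      = 0.671·0.43 + 0.523·0.06 + 0.301·0.28 + 0.144·0.23
      = 0.28853 + 0.03138 + 0.08428 + 0.03312 = 0.43731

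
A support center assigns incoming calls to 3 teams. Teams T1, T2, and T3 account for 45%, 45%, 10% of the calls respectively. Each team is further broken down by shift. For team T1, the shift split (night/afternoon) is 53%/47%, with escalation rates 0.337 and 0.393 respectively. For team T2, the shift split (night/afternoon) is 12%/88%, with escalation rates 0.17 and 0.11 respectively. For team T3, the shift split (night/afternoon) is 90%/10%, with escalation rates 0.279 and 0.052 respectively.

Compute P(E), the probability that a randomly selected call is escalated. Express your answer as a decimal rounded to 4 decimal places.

P(E) ≈ 0.2419

P(E|T1) = 0.53·0.337 + 0.47·0.393 = 0.17861 + 0.18471 = 0.36332
P(E|T2) = 0.12·0.17 + 0.88·0.11 = 0.0204 + 0.0968 = 0.1172
P(E|T3) = 0.9·0.279 + 0.1·0.052 = 0.2511 + 0.0052 = 0.2563
Then overall,
P(E) = 0.45·0.36332 + 0.45·0.1172 + 0.1·0.2563
      = 0.163494 + 0.05274 + 0.02563 = 0.241864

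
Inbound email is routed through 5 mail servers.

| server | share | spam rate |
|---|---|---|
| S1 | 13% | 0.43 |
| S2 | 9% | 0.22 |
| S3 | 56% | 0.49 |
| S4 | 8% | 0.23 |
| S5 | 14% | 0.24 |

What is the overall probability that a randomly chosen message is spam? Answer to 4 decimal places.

0.4021

P(S) = P(S|S1)·P(S1) + P(S|S2)·P(S2) + P(S|S3)·P(S3) + P(S|S4)·P(S4) + P(S|S5)·P(S5)
      = 0.43·0.13 + 0.22·0.09 + 0.49·0.56 + 0.23·0.08 + 0.24·0.14
      = 0.0559 + 0.0198 + 0.2744 + 0.0184 + 0.0336 = 0.4021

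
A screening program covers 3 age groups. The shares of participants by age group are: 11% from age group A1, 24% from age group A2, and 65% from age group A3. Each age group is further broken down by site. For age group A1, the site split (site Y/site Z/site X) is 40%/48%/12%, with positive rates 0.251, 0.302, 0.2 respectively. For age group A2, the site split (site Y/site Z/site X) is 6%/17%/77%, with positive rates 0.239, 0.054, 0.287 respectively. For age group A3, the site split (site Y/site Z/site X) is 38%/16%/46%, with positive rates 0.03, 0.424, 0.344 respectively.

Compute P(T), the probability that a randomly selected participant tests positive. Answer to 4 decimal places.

P(T|A1) = 0.4·0.251 + 0.48·0.302 + 0.12·0.2 = 0.1004 + 0.14496 + 0.024 = 0.26936
P(T|A2) = 0.06·0.239 + 0.17·0.054 + 0.77·0.287 = 0.01434 + 0.00918 + 0.22099 = 0.24451
P(T|A3) = 0.38·0.03 + 0.16·0.424 + 0.46·0.344 = 0.0114 + 0.06784 + 0.15824 = 0.23748
Then overall,
P(T) = 0.11·0.26936 + 0.24·0.24451 + 0.65·0.23748
      = 0.0296296 + 0.0586824 + 0.154362 = 0.242674

P(T) ≈ 0.2427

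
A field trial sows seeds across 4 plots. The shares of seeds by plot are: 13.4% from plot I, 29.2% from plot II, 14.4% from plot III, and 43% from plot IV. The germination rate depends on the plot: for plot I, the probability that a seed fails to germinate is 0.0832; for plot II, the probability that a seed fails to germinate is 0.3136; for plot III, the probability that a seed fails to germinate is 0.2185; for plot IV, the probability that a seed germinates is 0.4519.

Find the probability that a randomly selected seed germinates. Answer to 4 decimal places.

0.6301

P(G|I) = 1 − 0.0832 = 0.9168.
P(G|II) = 1 − 0.3136 = 0.6864.
P(G|III) = 1 − 0.2185 = 0.7815.
Using total probability over the partition,
P(G) = P(G|I)·P(I) + P(G|II)·P(II) + P(G|III)·P(III) + P(G|IV)·P(IV)
      = 0.9168·0.134 + 0.6864·0.292 + 0.7815·0.144 + 0.4519·0.43
      = 0.1228512 + 0.2004288 + 0.112536 + 0.194317 = 0.630133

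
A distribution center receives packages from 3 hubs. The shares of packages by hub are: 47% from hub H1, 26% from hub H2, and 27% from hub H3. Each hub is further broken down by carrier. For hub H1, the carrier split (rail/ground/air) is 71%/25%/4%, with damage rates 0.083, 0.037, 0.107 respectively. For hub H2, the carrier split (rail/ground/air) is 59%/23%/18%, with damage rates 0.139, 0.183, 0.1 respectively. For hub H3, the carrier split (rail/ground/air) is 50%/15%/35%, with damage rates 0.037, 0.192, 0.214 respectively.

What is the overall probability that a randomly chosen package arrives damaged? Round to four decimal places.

P(D) ≈ 0.1040

P(D|H1) = 0.71·0.083 + 0.25·0.037 + 0.04·0.107 = 0.05893 + 0.00925 + 0.00428 = 0.07246
P(D|H2) = 0.59·0.139 + 0.23·0.183 + 0.18·0.1 = 0.08201 + 0.04209 + 0.018 = 0.1421
P(D|H3) = 0.5·0.037 + 0.15·0.192 + 0.35·0.214 = 0.0185 + 0.0288 + 0.0749 = 0.1222
Then overall,
P(D) = 0.47·0.07246 + 0.26·0.1421 + 0.27·0.1222
      = 0.0340562 + 0.036946 + 0.032994 = 0.1039962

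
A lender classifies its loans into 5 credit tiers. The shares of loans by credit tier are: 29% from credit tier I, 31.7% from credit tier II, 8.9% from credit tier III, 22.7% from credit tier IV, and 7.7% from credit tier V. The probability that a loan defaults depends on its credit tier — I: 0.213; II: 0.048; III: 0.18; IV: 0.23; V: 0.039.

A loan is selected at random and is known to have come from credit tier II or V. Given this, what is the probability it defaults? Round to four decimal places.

0.0462

Let S = {II, V}.
P(S) = 0.317 + 0.077 = 0.394.
P(D ∩ S) = 0.048·0.317 + 0.039·0.077 = 0.015216 + 0.003003 = 0.018219.
P(D | S) = 0.018219 / 0.394 = 0.046241…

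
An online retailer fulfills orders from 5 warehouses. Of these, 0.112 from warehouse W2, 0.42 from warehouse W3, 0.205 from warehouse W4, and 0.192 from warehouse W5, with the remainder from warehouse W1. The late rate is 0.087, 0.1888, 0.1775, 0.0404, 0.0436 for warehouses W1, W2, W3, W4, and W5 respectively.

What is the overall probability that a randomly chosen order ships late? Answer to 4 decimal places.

P(L) ≈ 0.1185

P(W1) = 1 − (0.112 + 0.42 + 0.205 + 0.192) = 0.071.
By the law of total probability,
P(L) = P(L|W1)·P(W1) + P(L|W2)·P(W2) + P(L|W3)·P(W3) + P(L|W4)·P(W4) + P(L|W5)·P(W5)
      = 0.087·0.071 + 0.1888·0.112 + 0.1775·0.42 + 0.0404·0.205 + 0.0436·0.192
      = 0.006177 + 0.0211456 + 0.07455 + 0.008282 + 0.0083712 = 0.1185258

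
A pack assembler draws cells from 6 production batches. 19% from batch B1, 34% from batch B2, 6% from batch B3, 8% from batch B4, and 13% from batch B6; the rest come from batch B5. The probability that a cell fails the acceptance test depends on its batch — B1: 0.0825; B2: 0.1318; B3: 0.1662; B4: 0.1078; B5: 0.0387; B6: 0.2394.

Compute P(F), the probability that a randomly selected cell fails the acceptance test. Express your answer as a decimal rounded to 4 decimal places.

P(B5) = 1 − (0.19 + 0.34 + 0.06 + 0.08 + 0.13) = 0.2.
By the law of total probability,
P(F) = P(F|B1)·P(B1) + P(F|B2)·P(B2) + P(F|B3)·P(B3) + P(F|B4)·P(B4) + P(F|B5)·P(B5) + P(F|B6)·P(B6)
      = 0.0825·0.19 + 0.1318·0.34 + 0.1662·0.06 + 0.1078·0.08 + 0.0387·0.2 + 0.2394·0.13
      = 0.015675 + 0.044812 + 0.009972 + 0.008624 + 0.00774 + 0.031122 = 0.117945

P(F) ≈ 0.1179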